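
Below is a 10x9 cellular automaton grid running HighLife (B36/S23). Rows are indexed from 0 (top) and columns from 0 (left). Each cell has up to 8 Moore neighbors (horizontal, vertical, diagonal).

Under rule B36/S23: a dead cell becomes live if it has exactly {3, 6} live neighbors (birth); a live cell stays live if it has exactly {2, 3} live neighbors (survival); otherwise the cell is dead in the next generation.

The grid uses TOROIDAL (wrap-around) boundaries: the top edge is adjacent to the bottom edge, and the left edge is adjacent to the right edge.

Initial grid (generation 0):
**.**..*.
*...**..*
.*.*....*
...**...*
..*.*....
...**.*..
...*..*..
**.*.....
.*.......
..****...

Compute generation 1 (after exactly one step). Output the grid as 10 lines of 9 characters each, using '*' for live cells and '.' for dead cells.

Simulating step by step:
Generation 0 (given above): 30 live cells
Generation 1: 24 live cells
(generation 1 grid is the final answer)

Answer: **....*..
.....*.*.
..**.*.**
*...*....
..**.....
..*.*....
...*.*...
**.......
**.......
*....*...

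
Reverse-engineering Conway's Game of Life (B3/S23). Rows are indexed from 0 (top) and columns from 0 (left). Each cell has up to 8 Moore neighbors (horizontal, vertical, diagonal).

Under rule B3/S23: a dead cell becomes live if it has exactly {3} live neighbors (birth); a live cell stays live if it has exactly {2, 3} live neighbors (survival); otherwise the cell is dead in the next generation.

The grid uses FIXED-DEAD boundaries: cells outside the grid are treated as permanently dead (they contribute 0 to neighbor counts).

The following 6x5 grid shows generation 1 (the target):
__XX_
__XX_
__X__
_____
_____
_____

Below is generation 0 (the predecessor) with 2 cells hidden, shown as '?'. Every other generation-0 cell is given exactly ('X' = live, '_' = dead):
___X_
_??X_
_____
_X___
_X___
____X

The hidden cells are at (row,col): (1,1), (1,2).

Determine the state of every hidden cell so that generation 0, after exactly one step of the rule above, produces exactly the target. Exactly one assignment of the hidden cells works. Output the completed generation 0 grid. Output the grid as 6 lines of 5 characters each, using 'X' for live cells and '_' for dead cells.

Answer: ___X_
__XX_
_____
_X___
_X___
____X

Derivation:
Hidden generation-0 cells (in order): (1,1), (1,2).
A hidden cell only influences target cells in its own 3x3 neighborhood. Try each of the 2^2 = 4 assignments, step the completed generation 0 forward once under B3/S23, and compare with the target:
  (1,1)=_ (1,2)=_ -> step gives (0,2)='_' but target has 'X' -> reject
  (1,1)=_ (1,2)=X -> step reproduces the target at every cell -> ACCEPT
  (1,1)=X (1,2)=_ -> step gives (0,3)='_' but target has 'X' -> reject
  (1,1)=X (1,2)=X -> step gives (0,2)='_' but target has 'X' -> reject
Unique solution: (1,1)=dead, (1,2)=live.
Check: live-neighbor counts of every cell in the completed generation 0:
01322
01222
12321
21200
21211
11110
Applying B3/S23 to generation 0 with these counts gives:
__XX_
__XX_
__X__
_____
_____
_____
which matches the target exactly.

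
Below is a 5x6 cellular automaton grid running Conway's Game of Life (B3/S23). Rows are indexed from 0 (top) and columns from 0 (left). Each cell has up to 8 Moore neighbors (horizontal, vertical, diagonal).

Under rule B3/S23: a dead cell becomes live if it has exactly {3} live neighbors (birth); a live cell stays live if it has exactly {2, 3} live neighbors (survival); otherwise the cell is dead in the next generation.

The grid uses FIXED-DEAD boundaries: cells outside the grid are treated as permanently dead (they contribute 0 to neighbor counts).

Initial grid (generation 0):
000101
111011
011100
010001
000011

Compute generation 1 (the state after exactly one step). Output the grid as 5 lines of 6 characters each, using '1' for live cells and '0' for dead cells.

Answer: 011101
100001
000101
010101
000011

Derivation:
Simulating step by step:
Generation 0 (given above): 14 live cells
Generation 1: 13 live cells
(generation 1 grid is the final answer)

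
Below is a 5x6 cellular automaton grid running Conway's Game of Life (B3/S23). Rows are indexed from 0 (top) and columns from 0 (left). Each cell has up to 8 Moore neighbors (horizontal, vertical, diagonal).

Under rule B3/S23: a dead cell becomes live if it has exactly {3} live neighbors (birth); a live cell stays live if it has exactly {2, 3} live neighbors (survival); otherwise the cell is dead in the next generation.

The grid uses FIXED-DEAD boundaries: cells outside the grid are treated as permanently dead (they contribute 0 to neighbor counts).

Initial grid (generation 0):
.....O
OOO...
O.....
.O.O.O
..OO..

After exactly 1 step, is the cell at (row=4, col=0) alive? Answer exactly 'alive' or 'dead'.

Simulating step by step:
Generation 0 (given above): 10 live cells
Generation 1: 10 live cells
.O....
OO....
O.....
.O.OO.
..OOO.

Cell (4,0) at generation 1: 0 -> dead

Answer: dead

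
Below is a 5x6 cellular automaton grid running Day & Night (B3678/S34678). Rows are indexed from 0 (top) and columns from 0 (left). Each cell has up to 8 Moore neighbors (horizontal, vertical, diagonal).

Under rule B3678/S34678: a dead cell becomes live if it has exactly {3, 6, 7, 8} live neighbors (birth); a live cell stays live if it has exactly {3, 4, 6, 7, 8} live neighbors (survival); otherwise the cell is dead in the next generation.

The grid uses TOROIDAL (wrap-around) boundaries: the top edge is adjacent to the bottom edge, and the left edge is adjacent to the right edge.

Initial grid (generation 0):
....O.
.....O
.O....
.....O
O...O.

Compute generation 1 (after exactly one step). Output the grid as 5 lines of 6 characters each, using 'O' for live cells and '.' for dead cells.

Answer: ......
......
O.....
O.....
......

Derivation:
Simulating step by step:
Generation 0 (given above): 6 live cells
Generation 1: 2 live cells
(generation 1 grid is the final answer)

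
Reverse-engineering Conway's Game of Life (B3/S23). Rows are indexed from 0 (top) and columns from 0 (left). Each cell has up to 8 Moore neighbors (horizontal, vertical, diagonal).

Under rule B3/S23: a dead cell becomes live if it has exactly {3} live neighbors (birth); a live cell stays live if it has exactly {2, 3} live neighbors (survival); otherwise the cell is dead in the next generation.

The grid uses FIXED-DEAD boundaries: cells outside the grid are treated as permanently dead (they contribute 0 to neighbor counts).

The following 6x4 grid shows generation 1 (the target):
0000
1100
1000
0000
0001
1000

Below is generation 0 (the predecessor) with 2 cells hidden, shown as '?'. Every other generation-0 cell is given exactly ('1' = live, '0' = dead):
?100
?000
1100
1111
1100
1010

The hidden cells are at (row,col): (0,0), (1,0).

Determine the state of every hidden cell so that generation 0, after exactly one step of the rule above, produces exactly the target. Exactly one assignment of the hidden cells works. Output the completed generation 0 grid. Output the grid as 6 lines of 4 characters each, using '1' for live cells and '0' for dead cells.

Hidden generation-0 cells (in order): (0,0), (1,0).
A hidden cell only influences target cells in its own 3x3 neighborhood. Try each of the 2^2 = 4 assignments, step the completed generation 0 forward once under B3/S23, and compare with the target:
  (0,0)=0 (1,0)=0 -> step reproduces the target at every cell -> ACCEPT
  (0,0)=0 (1,0)=1 -> step gives (1,1)='0' but target has '1' -> reject
  (0,0)=1 (1,0)=0 -> step gives (1,0)='0' but target has '1' -> reject
  (0,0)=1 (1,0)=1 -> step gives (0,0)='1' but target has '0' -> reject
Unique solution: (0,0)=dead, (1,0)=dead.
Check: live-neighbor counts of every cell in the completed generation 0:
1010
3320
3442
5641
4653
2411
Applying B3/S23 to generation 0 with these counts gives:
0000
1100
1000
0000
0001
1000
which matches the target exactly.

Answer: 0100
0000
1100
1111
1100
1010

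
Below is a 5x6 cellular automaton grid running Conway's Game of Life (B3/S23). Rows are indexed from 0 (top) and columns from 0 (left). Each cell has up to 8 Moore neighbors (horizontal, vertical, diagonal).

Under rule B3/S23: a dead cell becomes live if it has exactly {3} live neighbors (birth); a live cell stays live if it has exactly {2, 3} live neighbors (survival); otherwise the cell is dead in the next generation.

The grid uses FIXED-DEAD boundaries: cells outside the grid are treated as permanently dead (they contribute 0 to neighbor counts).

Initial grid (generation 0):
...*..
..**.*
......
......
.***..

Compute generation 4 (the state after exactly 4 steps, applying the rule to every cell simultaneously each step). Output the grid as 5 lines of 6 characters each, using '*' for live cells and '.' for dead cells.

Answer: ......
..*...
..*...
......
......

Derivation:
Simulating step by step:
Generation 0 (given above): 7 live cells
Generation 1: 8 live cells
..***.
..***.
......
..*...
..*...
Generation 2: 5 live cells
..*.*.
..*.*.
..*...
......
......
Generation 3: 3 live cells
......
.**...
...*..
......
......
Generation 4: 2 live cells
(generation 4 grid is the final answer)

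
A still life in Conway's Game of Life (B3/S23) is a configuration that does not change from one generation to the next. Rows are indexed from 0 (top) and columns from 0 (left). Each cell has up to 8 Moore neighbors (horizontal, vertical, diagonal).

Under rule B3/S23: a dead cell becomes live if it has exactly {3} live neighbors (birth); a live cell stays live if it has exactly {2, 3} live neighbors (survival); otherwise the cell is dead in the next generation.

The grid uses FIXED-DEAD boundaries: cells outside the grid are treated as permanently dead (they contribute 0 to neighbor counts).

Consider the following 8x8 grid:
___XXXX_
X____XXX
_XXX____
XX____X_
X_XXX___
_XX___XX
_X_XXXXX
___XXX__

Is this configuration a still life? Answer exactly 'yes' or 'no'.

Answer: no

Derivation:
Compute generation 1 and compare to generation 0 (given above):
Generation 1:
____X__X
_X_____X
__X__X_X
X___X___
X__X_XXX
X______X
_X_____X
__XX____
Cell (0,3) differs: gen0=1 vs gen1=0 -> NOT a still life.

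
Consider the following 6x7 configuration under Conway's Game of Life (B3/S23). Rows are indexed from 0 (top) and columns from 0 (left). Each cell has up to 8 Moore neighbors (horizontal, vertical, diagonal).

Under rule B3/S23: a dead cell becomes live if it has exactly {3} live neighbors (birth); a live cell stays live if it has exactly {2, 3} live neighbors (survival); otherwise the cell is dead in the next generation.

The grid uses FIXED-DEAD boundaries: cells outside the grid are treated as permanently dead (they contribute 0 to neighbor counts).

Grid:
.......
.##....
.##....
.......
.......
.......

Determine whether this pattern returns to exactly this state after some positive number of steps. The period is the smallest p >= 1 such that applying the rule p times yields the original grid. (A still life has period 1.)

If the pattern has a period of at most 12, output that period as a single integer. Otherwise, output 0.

Simulating and comparing each generation to the original:
Gen 0 (original, given above): 4 live cells
Gen 1: 4 live cells, MATCHES original -> period = 1

Answer: 1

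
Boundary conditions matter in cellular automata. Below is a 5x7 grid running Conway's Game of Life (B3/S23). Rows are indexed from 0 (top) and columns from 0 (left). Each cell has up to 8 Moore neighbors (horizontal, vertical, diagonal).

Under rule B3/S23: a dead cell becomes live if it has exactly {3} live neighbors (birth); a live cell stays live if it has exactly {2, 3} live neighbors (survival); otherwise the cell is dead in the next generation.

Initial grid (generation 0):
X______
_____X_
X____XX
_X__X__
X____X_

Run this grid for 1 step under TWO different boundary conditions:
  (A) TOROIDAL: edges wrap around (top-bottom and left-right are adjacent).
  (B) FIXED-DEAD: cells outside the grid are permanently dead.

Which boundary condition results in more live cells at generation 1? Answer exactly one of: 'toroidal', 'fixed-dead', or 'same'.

Under TOROIDAL boundary, generation 1:
_______
X____X_
X___XXX
_X__X__
XX____X
Population = 11

Under FIXED-DEAD boundary, generation 1:
_______
_____XX
____XXX
XX__X_X
_______
Population = 9

Comparison: toroidal=11, fixed-dead=9 -> toroidal

Answer: toroidal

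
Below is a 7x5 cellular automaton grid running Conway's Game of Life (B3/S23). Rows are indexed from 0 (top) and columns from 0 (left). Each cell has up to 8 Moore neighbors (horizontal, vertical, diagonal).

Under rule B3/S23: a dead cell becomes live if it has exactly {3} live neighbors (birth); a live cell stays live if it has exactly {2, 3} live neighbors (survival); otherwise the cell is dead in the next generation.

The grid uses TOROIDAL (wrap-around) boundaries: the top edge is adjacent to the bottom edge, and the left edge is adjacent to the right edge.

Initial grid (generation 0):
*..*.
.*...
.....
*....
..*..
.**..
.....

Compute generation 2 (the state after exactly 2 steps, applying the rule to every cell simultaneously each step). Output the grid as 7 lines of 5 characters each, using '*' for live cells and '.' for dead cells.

Answer: .....
.....
.....
.....
.**..
...*.
.**..

Derivation:
Simulating step by step:
Generation 0 (given above): 7 live cells
Generation 1: 5 live cells
.....
.....
.....
.....
..*..
.**..
.**..
Generation 2: 5 live cells
(generation 2 grid is the final answer)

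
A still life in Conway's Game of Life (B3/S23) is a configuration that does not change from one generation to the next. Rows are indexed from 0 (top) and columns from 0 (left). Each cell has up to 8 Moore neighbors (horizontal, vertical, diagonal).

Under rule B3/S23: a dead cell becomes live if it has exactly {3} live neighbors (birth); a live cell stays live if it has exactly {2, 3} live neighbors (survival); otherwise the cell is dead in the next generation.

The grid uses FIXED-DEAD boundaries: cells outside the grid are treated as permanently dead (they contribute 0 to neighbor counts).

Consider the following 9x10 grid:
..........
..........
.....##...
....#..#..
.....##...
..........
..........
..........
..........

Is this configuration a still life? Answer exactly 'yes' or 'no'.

Compute generation 1 and compare to generation 0 (given above):
Generation 1:
..........
..........
.....##...
....#..#..
.....##...
..........
..........
..........
..........
The grids are IDENTICAL -> still life.

Answer: yes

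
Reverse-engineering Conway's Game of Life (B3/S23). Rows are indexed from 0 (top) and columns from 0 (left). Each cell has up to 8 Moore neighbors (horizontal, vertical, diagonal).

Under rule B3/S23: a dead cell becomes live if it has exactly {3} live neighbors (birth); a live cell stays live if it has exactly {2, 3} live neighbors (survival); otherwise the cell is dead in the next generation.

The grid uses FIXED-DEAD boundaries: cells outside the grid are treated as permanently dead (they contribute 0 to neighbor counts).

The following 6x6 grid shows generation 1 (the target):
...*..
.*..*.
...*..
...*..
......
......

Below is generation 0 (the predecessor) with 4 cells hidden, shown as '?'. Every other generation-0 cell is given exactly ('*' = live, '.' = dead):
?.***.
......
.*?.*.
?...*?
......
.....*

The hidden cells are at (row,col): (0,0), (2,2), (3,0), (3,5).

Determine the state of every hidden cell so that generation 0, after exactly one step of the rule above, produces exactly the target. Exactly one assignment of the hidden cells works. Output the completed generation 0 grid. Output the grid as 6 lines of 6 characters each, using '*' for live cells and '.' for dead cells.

Answer: ..***.
......
.**.*.
....*.
......
.....*

Derivation:
Hidden generation-0 cells (in order): (0,0), (2,2), (3,0), (3,5).
A hidden cell only influences target cells in its own 3x3 neighborhood. Try each of the 2^4 = 16 assignments, step the completed generation 0 forward once under B3/S23, and compare with the target:
  (0,0)=. (2,2)=. (3,0)=. (3,5)=. -> step gives (1,1)='.' but target has '*' -> reject
  (0,0)=. (2,2)=. (3,0)=. (3,5)=* -> step gives (1,1)='.' but target has '*' -> reject
  (0,0)=. (2,2)=. (3,0)=* (3,5)=. -> step gives (1,1)='.' but target has '*' -> reject
  (0,0)=. (2,2)=. (3,0)=* (3,5)=* -> step gives (1,1)='.' but target has '*' -> reject
  (0,0)=. (2,2)=* (3,0)=. (3,5)=. -> step reproduces the target at every cell -> ACCEPT
  (0,0)=. (2,2)=* (3,0)=. (3,5)=* -> step gives (2,4)='*' but target has '.' -> reject
  (0,0)=. (2,2)=* (3,0)=* (3,5)=. -> step gives (2,1)='*' but target has '.' -> reject
  (0,0)=. (2,2)=* (3,0)=* (3,5)=* -> step gives (2,1)='*' but target has '.' -> reject
  (0,0)=* (2,2)=. (3,0)=. (3,5)=. -> step gives (1,2)='*' but target has '.' -> reject
  (0,0)=* (2,2)=. (3,0)=. (3,5)=* -> step gives (1,2)='*' but target has '.' -> reject
  (0,0)=* (2,2)=. (3,0)=* (3,5)=. -> step gives (1,2)='*' but target has '.' -> reject
  (0,0)=* (2,2)=. (3,0)=* (3,5)=* -> step gives (1,2)='*' but target has '.' -> reject
  (0,0)=* (2,2)=* (3,0)=. (3,5)=. -> step gives (1,1)='.' but target has '*' -> reject
  (0,0)=* (2,2)=* (3,0)=. (3,5)=* -> step gives (1,1)='.' but target has '*' -> reject
  (0,0)=* (2,2)=* (3,0)=* (3,5)=. -> step gives (1,1)='.' but target has '*' -> reject
  (0,0)=* (2,2)=* (3,0)=* (3,5)=* -> step gives (1,1)='.' but target has '*' -> reject
Unique solution: (0,0)=dead, (2,2)=live, (3,0)=dead, (3,5)=dead.
Check: live-neighbor counts of every cell in the completed generation 0:
011211
134532
111312
122312
000122
000010
Applying B3/S23 to generation 0 with these counts gives:
...*..
.*..*.
...*..
...*..
......
......
which matches the target exactly.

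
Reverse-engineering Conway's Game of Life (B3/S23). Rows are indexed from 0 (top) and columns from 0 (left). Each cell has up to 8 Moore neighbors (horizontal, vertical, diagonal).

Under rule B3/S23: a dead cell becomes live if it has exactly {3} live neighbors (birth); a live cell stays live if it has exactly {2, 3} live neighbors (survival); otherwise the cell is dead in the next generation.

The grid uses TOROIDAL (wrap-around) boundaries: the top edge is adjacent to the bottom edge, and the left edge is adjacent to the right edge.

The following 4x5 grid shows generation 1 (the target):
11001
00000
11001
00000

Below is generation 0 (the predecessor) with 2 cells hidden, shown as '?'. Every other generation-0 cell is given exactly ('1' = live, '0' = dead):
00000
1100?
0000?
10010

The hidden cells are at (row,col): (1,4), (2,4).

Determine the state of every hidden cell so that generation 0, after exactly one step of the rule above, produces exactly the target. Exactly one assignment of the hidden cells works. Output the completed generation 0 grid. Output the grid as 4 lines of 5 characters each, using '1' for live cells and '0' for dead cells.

Hidden generation-0 cells (in order): (1,4), (2,4).
A hidden cell only influences target cells in its own 3x3 neighborhood. Try each of the 2^2 = 4 assignments, step the completed generation 0 forward once under B3/S23, and compare with the target:
  (1,4)=0 (2,4)=0 -> step reproduces the target at every cell -> ACCEPT
  (1,4)=0 (2,4)=1 -> step gives (1,0)='1' but target has '0' -> reject
  (1,4)=1 (2,4)=0 -> step gives (0,0)='0' but target has '1' -> reject
  (1,4)=1 (2,4)=1 -> step gives (0,0)='0' but target has '1' -> reject
Unique solution: (1,4)=dead, (2,4)=dead.
Check: live-neighbor counts of every cell in the completed generation 0:
33213
11101
33213
01102
Applying B3/S23 to generation 0 with these counts gives:
11001
00000
11001
00000
which matches the target exactly.

Answer: 00000
11000
00000
10010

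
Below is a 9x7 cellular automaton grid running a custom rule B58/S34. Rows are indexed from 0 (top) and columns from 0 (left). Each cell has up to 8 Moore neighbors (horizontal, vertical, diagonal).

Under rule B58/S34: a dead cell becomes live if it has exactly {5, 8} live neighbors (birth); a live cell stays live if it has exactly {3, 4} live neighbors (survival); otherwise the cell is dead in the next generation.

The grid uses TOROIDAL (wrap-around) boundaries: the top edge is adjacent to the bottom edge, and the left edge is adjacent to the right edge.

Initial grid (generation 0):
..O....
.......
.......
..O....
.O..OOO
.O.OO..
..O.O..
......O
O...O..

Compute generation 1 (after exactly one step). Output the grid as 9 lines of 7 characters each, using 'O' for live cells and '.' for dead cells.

Answer: .......
.......
.......
.......
....OO.
...OOO.
.......
.......
.......

Derivation:
Simulating step by step:
Generation 0 (given above): 14 live cells
Generation 1: 5 live cells
(generation 1 grid is the final answer)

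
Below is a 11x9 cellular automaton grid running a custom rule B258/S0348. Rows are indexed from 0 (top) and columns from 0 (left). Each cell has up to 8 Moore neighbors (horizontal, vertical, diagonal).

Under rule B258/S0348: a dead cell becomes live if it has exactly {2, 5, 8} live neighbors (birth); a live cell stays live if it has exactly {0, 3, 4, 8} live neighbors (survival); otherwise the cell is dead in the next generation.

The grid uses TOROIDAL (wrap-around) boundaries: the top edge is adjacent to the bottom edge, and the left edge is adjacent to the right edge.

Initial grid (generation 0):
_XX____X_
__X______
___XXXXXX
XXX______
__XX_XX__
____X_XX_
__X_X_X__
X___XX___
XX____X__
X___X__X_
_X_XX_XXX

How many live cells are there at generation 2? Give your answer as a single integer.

Simulating step by step:
Generation 0 (given above): 38 live cells
Generation 1: 46 live cells
_XX_XX_X_
X_X______
___X_____
_XXXXXX__
X_XX_XX_X
_X_XX_XX_
_XX_X_X_X
__X__X_XX
XX_X___X_
X______XX
_X_X__XXX
Generation 2: 43 live cells
_XX____X_
__X__XX_X
X_XX__X__
_X___XX_X
XX_____X_
XX__X_X__
_XXXXXX_X
XXX____XX
XX__X__X_
___XX____
XX____X__
Population at generation 2: 43

Answer: 43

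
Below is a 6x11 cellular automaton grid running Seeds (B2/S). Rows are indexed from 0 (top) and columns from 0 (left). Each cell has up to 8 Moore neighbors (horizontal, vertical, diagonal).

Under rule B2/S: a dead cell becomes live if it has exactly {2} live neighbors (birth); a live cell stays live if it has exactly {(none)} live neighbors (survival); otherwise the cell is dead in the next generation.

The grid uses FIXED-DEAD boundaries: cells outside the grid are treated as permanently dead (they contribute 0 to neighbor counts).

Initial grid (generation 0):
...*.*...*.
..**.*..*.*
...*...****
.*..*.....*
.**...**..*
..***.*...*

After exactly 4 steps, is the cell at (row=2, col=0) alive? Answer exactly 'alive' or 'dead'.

Answer: alive

Derivation:
Simulating step by step:
Generation 0 (given above): 26 live cells
Generation 1: 10 live cells
......*.*.*
...........
.*...**....
*....*.....
*..........
.........*.
Generation 2: 7 live cells
.......*.*.
.........*.
*...*......
....*......
.*.........
...........
Generation 3: 8 live cells
..........*
..........*
...*.*.....
**.*.*.....
...........
...........
Generation 4: 11 live cells
.........*.
....*....*.
**....*....
......*....
***.*......
...........

Cell (2,0) at generation 4: 1 -> alive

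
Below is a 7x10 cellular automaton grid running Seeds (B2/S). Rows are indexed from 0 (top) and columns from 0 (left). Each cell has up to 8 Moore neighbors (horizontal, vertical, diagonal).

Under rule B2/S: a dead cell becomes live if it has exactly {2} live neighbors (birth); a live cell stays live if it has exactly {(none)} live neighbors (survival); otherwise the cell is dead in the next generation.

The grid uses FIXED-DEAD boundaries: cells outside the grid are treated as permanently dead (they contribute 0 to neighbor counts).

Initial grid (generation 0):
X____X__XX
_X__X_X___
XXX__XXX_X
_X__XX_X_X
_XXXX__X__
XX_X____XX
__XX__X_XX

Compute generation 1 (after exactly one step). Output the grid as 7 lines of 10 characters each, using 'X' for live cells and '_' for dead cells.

Answer: _X__X_XX__
___X______
__________
__________
__________
_____XX___
X___X_____

Derivation:
Simulating step by step:
Generation 0 (given above): 34 live cells
Generation 1: 9 live cells
(generation 1 grid is the final answer)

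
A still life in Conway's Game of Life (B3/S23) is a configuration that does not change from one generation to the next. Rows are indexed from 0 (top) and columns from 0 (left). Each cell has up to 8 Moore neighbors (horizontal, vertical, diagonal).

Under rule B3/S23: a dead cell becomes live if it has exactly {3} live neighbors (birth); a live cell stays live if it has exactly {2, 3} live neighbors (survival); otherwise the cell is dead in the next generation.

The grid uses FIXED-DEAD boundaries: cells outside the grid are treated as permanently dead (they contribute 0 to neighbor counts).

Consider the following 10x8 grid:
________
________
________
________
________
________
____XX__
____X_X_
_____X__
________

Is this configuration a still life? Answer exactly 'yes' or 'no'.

Answer: yes

Derivation:
Compute generation 1 and compare to generation 0 (given above):
Generation 1:
________
________
________
________
________
________
____XX__
____X_X_
_____X__
________
The grids are IDENTICAL -> still life.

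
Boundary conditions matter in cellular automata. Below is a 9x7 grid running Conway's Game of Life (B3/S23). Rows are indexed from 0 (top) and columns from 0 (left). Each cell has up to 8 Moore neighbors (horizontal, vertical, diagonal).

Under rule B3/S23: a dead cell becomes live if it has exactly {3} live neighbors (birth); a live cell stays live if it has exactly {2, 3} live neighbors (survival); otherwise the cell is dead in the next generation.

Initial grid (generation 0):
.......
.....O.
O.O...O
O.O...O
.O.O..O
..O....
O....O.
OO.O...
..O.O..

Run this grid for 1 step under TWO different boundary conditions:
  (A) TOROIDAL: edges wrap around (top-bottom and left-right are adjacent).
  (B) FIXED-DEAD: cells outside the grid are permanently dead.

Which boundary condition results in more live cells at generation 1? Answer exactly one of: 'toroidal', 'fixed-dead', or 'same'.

Under TOROIDAL boundary, generation 1:
.......
......O
O....O.
..OO.O.
.O.O..O
OOO...O
O.O...O
OOOOO.O
.OOO...
Population = 25

Under FIXED-DEAD boundary, generation 1:
.......
.......
.....OO
O.OO.OO
.O.O...
.OO....
O.O....
OOOOO..
.OOO...
Population = 21

Comparison: toroidal=25, fixed-dead=21 -> toroidal

Answer: toroidal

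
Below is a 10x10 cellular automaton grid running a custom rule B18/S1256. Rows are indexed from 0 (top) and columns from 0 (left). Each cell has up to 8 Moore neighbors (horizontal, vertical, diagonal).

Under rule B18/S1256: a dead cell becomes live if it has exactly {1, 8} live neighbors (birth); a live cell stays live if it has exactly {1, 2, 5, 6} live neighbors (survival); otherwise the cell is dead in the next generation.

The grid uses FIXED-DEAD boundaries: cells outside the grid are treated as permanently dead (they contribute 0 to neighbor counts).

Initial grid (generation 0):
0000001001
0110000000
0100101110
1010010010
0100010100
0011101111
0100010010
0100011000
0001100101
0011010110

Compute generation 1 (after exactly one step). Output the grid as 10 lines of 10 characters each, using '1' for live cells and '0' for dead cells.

Simulating step by step:
Generation 0 (given above): 38 live cells
Generation 1: 23 live cells
(generation 1 grid is the final answer)

Answer: 1001010110
0110100000
0000101010
1010000000
0000000000
0001000001
0100000000
0100000000
1000000001
0110010100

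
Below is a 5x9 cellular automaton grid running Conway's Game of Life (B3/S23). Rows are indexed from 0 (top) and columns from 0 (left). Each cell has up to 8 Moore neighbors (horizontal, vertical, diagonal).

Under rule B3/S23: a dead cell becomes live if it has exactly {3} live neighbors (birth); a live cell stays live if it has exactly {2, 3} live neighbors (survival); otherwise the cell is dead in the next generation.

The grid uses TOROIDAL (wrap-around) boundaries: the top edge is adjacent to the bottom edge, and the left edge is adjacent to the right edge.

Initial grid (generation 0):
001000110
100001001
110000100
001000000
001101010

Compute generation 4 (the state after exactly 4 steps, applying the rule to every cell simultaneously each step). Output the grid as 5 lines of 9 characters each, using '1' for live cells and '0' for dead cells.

Answer: 000101011
011001101
001011000
001010001
000000110

Derivation:
Simulating step by step:
Generation 0 (given above): 14 live cells
Generation 1: 19 live cells
011111010
100001001
110000001
001100100
011100010
Generation 2: 15 live cells
000001010
000101110
011000011
000100011
000001010
Generation 3: 14 live cells
000001011
001011000
101110000
101000000
000010010
Generation 4: 17 live cells
(generation 4 grid is the final answer)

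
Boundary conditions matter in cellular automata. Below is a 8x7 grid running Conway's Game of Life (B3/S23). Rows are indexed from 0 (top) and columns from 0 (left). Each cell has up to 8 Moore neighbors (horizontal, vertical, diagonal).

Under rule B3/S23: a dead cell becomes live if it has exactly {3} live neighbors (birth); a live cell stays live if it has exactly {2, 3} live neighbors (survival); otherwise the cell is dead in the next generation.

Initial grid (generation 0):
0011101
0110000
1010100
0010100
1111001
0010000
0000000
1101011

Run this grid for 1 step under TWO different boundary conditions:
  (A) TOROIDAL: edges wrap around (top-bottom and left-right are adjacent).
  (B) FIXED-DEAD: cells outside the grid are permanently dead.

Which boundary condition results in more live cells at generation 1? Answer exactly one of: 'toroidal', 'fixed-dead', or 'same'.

Answer: toroidal

Derivation:
Under TOROIDAL boundary, generation 1:
0000101
1000110
0010000
0000111
1000000
1011000
1110001
1101011
Population = 22

Under FIXED-DEAD boundary, generation 1:
0111000
0000110
0010000
1000110
0000000
0011000
0110000
0000000
Population = 13

Comparison: toroidal=22, fixed-dead=13 -> toroidal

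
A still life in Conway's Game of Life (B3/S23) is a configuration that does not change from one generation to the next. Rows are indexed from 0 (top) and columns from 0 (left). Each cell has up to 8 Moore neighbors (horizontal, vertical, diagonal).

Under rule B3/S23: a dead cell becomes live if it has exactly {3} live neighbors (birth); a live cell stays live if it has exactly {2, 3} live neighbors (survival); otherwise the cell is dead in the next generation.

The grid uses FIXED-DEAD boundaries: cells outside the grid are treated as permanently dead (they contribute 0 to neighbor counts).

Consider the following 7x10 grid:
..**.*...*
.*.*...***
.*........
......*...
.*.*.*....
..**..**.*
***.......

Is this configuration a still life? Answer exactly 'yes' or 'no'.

Answer: no

Derivation:
Compute generation 1 and compare to generation 0 (given above):
Generation 1:
..***....*
.*.**...**
..*....**.
..*.......
...***.*..
*..**.*...
.***......
Cell (0,4) differs: gen0=0 vs gen1=1 -> NOT a still life.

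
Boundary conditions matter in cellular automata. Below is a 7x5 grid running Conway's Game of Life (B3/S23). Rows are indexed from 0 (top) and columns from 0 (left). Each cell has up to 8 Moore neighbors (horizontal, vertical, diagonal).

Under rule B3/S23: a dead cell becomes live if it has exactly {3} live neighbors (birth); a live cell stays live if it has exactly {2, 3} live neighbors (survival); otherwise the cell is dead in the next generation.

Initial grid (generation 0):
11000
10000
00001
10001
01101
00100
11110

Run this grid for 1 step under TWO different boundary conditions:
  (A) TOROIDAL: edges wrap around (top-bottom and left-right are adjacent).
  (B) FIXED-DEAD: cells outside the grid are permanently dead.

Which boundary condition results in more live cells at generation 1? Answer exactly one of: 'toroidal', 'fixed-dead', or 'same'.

Under TOROIDAL boundary, generation 1:
00000
11001
00001
01001
01101
00001
10011
Population = 13

Under FIXED-DEAD boundary, generation 1:
11000
11000
00000
01001
01100
10000
01110
Population = 12

Comparison: toroidal=13, fixed-dead=12 -> toroidal

Answer: toroidal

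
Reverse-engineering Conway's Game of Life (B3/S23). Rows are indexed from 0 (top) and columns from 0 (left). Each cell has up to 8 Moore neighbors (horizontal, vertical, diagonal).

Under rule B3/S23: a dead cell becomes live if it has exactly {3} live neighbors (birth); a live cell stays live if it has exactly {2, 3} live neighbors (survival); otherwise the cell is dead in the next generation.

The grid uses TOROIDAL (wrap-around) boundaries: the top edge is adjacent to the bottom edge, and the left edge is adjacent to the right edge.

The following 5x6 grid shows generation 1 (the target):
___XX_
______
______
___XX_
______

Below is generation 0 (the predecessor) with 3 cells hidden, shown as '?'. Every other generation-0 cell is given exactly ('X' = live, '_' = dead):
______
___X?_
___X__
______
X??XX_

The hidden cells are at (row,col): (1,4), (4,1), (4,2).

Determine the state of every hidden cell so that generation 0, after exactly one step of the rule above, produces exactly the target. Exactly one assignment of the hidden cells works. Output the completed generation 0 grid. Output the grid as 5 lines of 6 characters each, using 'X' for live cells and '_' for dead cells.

Answer: ______
___X__
___X__
______
X__XX_

Derivation:
Hidden generation-0 cells (in order): (1,4), (4,1), (4,2).
A hidden cell only influences target cells in its own 3x3 neighborhood. Try each of the 2^3 = 8 assignments, step the completed generation 0 forward once under B3/S23, and compare with the target:
  (1,4)=_ (4,1)=_ (4,2)=_ -> step reproduces the target at every cell -> ACCEPT
  (1,4)=_ (4,1)=_ (4,2)=X -> step gives (0,2)='X' but target has '_' -> reject
  (1,4)=_ (4,1)=X (4,2)=_ -> step gives (0,2)='X' but target has '_' -> reject
  (1,4)=_ (4,1)=X (4,2)=X -> step gives (0,1)='X' but target has '_' -> reject
  (1,4)=X (4,1)=_ (4,2)=_ -> step gives (0,3)='_' but target has 'X' -> reject
  (1,4)=X (4,1)=_ (4,2)=X -> step gives (0,2)='X' but target has '_' -> reject
  (1,4)=X (4,1)=X (4,2)=_ -> step gives (0,2)='X' but target has '_' -> reject
  (1,4)=X (4,1)=X (4,2)=X -> step gives (0,1)='X' but target has '_' -> reject
Unique solution: (1,4)=dead, (4,1)=dead, (4,2)=dead.
Check: live-neighbor counts of every cell in the completed generation 0:
112332
002120
002120
112332
011112
Applying B3/S23 to generation 0 with these counts gives:
___XX_
______
______
___XX_
______
which matches the target exactly.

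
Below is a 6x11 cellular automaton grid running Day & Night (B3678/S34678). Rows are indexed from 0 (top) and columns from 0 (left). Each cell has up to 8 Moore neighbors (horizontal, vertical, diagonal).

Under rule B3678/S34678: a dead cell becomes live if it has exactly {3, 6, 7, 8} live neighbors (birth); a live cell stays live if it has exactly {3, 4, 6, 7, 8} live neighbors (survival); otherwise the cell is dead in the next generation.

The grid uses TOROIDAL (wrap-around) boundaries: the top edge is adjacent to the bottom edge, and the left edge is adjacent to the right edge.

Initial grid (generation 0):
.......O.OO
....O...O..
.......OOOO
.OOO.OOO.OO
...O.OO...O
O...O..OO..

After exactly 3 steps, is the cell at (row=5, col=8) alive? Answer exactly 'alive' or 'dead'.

Simulating step by step:
Generation 0 (given above): 25 live cells
Generation 1: 21 live cells
.......O.O.
.........O.
O.OOOO.O..O
..O..O.O..O
.O.O.O....O
.....O.OO..
Generation 2: 23 live cells
......O....
...OO.O....
.O.OO...OOO
..O.OO...OO
O.O....OOO.
....O...OO.
Generation 3: 22 live cells
...OO..O...
..OOO..O.O.
O........OO
..O.O..OOO.
.O..OO.....
........OOO

Cell (5,8) at generation 3: 1 -> alive

Answer: alive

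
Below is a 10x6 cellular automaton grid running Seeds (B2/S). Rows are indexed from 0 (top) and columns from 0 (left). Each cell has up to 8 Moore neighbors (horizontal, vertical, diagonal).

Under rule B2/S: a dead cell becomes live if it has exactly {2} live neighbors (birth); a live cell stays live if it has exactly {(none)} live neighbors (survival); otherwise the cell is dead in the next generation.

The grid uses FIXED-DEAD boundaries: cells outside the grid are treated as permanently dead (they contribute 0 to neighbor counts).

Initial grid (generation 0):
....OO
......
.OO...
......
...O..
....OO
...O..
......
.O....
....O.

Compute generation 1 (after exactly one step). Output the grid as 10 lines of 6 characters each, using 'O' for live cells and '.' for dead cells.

Simulating step by step:
Generation 0 (given above): 10 live cells
Generation 1: 11 live cells
(generation 1 grid is the final answer)

Answer: ......
.OOOOO
......
.O.O..
.....O
..O...
.....O
..O...
......
......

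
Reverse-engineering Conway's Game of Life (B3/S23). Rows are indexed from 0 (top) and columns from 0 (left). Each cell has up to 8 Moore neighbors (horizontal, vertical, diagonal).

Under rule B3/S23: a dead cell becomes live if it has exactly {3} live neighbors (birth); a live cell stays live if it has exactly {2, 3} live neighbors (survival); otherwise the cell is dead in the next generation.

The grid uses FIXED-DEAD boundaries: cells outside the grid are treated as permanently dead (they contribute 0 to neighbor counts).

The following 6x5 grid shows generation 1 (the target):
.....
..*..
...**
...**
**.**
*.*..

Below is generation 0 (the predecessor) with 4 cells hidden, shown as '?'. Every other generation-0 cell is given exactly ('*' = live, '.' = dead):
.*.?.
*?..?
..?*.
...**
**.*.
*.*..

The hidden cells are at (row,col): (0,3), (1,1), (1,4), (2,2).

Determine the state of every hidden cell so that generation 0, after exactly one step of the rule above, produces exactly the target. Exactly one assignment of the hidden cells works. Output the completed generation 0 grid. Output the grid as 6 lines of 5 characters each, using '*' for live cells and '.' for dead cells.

Answer: .*.*.
*....
...*.
...**
**.*.
*.*..

Derivation:
Hidden generation-0 cells (in order): (0,3), (1,1), (1,4), (2,2).
A hidden cell only influences target cells in its own 3x3 neighborhood. Try each of the 2^4 = 16 assignments, step the completed generation 0 forward once under B3/S23, and compare with the target:
  (0,3)=. (1,1)=. (1,4)=. (2,2)=. -> step gives (1,2)='.' but target has '*' -> reject
  (0,3)=. (1,1)=. (1,4)=. (2,2)=* -> step gives (1,1)='*' but target has '.' -> reject
  (0,3)=. (1,1)=. (1,4)=* (2,2)=. -> step gives (1,2)='.' but target has '*' -> reject
  (0,3)=. (1,1)=. (1,4)=* (2,2)=* -> step gives (1,1)='*' but target has '.' -> reject
  (0,3)=. (1,1)=* (1,4)=. (2,2)=. -> step gives (0,0)='*' but target has '.' -> reject
  (0,3)=. (1,1)=* (1,4)=. (2,2)=* -> step gives (0,0)='*' but target has '.' -> reject
  (0,3)=. (1,1)=* (1,4)=* (2,2)=. -> step gives (0,0)='*' but target has '.' -> reject
  (0,3)=. (1,1)=* (1,4)=* (2,2)=* -> step gives (0,0)='*' but target has '.' -> reject
  (0,3)=* (1,1)=. (1,4)=. (2,2)=. -> step reproduces the target at every cell -> ACCEPT
  (0,3)=* (1,1)=. (1,4)=. (2,2)=* -> step gives (1,1)='*' but target has '.' -> reject
  (0,3)=* (1,1)=. (1,4)=* (2,2)=. -> step gives (1,3)='*' but target has '.' -> reject
  (0,3)=* (1,1)=. (1,4)=* (2,2)=* -> step gives (1,1)='*' but target has '.' -> reject
  (0,3)=* (1,1)=* (1,4)=. (2,2)=. -> step gives (0,0)='*' but target has '.' -> reject
  (0,3)=* (1,1)=* (1,4)=. (2,2)=* -> step gives (0,0)='*' but target has '.' -> reject
  (0,3)=* (1,1)=* (1,4)=* (2,2)=. -> step gives (0,0)='*' but target has '.' -> reject
  (0,3)=* (1,1)=* (1,4)=* (2,2)=* -> step gives (0,0)='*' but target has '.' -> reject
Unique solution: (0,3)=live, (1,1)=dead, (1,4)=dead, (2,2)=dead.
Check: live-neighbor counts of every cell in the completed generation 0:
21201
12322
11223
22433
23433
24221
Applying B3/S23 to generation 0 with these counts gives:
.....
..*..
...**
...**
**.**
*.*..
which matches the target exactly.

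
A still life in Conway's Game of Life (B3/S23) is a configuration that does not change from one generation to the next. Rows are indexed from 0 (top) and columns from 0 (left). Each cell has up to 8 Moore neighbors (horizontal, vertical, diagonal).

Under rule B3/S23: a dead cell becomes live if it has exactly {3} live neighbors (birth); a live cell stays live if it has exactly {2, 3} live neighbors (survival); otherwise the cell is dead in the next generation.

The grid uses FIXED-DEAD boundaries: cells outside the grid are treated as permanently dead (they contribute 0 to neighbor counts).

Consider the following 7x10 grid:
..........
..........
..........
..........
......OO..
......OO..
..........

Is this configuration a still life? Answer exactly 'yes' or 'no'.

Answer: yes

Derivation:
Compute generation 1 and compare to generation 0 (given above):
Generation 1:
..........
..........
..........
..........
......OO..
......OO..
..........
The grids are IDENTICAL -> still life.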